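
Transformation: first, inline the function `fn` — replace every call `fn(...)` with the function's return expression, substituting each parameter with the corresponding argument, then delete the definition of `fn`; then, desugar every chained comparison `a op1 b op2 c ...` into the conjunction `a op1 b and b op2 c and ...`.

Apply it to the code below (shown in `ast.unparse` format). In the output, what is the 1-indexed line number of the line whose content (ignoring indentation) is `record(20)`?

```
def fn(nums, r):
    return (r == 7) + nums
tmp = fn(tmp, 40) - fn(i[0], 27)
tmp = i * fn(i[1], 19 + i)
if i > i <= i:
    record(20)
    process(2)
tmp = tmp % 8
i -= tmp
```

4

Transformed code:
tmp = (40 == 7) + tmp - ((27 == 7) + i[0])
tmp = i * ((19 + i == 7) + i[1])
if i > i and i <= i:
    record(20)
    process(2)
tmp = tmp % 8
i -= tmp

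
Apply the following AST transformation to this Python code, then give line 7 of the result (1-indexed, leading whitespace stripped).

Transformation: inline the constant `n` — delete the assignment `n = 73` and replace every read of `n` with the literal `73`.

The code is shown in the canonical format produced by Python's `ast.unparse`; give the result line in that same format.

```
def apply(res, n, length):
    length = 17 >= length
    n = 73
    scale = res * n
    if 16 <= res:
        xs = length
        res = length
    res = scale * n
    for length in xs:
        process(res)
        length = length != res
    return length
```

res = scale * 73

Transformed code:
def apply(res, n, length):
    length = 17 >= length
    scale = res * 73
    if 16 <= res:
        xs = length
        res = length
    res = scale * 73
    for length in xs:
        process(res)
        length = length != res
    return length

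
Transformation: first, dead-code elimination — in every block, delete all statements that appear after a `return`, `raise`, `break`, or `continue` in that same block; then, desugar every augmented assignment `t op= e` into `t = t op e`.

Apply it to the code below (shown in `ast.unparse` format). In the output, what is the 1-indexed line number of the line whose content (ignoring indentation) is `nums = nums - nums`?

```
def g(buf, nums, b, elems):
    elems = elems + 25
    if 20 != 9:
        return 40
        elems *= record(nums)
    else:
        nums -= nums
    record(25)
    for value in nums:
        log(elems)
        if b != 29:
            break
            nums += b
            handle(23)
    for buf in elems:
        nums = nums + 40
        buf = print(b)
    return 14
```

Transformed code:
def g(buf, nums, b, elems):
    elems = elems + 25
    if 20 != 9:
        return 40
    else:
        nums = nums - nums
    record(25)
    for value in nums:
        log(elems)
        if b != 29:
            break
    for buf in elems:
        nums = nums + 40
        buf = print(b)
    return 14

6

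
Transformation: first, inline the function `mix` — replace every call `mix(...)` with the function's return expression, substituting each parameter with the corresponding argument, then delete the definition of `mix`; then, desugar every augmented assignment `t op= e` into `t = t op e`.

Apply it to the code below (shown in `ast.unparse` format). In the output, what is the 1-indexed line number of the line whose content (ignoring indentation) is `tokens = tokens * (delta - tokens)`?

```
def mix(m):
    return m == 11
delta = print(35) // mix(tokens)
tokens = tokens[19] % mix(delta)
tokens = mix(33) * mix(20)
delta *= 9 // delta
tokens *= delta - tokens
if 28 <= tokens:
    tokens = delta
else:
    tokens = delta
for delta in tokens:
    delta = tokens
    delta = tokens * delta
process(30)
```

Transformed code:
delta = print(35) // (tokens == 11)
tokens = tokens[19] % (delta == 11)
tokens = (33 == 11) * (20 == 11)
delta = delta * (9 // delta)
tokens = tokens * (delta - tokens)
if 28 <= tokens:
    tokens = delta
else:
    tokens = delta
for delta in tokens:
    delta = tokens
    delta = tokens * delta
process(30)

5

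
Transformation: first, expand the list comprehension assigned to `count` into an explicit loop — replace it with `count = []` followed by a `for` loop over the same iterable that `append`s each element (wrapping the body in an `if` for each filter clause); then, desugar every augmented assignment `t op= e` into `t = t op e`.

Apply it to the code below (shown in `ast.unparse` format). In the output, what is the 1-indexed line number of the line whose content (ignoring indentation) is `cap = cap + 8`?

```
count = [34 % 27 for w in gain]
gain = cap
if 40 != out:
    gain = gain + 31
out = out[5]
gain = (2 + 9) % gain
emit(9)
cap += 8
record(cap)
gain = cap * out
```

Transformed code:
count = []
for w in gain:
    count.append(34 % 27)
gain = cap
if 40 != out:
    gain = gain + 31
out = out[5]
gain = (2 + 9) % gain
emit(9)
cap = cap + 8
record(cap)
gain = cap * out

10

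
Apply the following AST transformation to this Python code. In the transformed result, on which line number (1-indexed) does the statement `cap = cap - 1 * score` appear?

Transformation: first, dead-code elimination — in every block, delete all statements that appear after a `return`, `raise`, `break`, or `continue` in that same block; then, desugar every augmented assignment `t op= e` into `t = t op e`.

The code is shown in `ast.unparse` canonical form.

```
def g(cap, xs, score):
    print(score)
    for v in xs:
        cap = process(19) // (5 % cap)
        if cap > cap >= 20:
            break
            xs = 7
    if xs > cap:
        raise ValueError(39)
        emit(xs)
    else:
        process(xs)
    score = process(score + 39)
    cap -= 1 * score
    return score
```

12

Transformed code:
def g(cap, xs, score):
    print(score)
    for v in xs:
        cap = process(19) // (5 % cap)
        if cap > cap >= 20:
            break
    if xs > cap:
        raise ValueError(39)
    else:
        process(xs)
    score = process(score + 39)
    cap = cap - 1 * score
    return score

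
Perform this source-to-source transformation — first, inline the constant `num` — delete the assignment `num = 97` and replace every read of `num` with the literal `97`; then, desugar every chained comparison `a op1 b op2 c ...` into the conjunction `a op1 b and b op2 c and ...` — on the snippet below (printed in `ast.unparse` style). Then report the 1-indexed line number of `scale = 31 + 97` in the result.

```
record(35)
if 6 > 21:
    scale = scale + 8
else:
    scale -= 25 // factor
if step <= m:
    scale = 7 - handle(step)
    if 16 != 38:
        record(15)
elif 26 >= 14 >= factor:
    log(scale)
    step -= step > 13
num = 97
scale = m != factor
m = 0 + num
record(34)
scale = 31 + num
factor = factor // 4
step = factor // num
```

Transformed code:
record(35)
if 6 > 21:
    scale = scale + 8
else:
    scale -= 25 // factor
if step <= m:
    scale = 7 - handle(step)
    if 16 != 38:
        record(15)
elif 26 >= 14 and 14 >= factor:
    log(scale)
    step -= step > 13
scale = m != factor
m = 0 + 97
record(34)
scale = 31 + 97
factor = factor // 4
step = factor // 97

16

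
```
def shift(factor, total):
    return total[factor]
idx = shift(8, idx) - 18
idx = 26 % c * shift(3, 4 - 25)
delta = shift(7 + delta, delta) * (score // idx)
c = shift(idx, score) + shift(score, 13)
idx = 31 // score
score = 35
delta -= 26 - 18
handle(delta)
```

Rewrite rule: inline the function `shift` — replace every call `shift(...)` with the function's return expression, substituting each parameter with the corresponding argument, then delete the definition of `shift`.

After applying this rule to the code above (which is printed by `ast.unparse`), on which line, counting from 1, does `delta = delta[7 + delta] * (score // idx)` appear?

3

Transformed code:
idx = idx[8] - 18
idx = 26 % c * (4 - 25)[3]
delta = delta[7 + delta] * (score // idx)
c = score[idx] + 13[score]
idx = 31 // score
score = 35
delta -= 26 - 18
handle(delta)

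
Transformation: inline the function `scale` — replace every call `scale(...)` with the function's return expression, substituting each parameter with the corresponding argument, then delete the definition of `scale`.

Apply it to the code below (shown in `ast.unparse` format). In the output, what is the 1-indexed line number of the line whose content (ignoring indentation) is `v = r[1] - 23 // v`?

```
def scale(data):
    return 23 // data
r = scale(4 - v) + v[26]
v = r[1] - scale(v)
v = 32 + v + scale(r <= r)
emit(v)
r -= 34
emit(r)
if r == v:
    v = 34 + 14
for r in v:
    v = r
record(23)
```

2

Transformed code:
r = 23 // (4 - v) + v[26]
v = r[1] - 23 // v
v = 32 + v + 23 // (r <= r)
emit(v)
r -= 34
emit(r)
if r == v:
    v = 34 + 14
for r in v:
    v = r
record(23)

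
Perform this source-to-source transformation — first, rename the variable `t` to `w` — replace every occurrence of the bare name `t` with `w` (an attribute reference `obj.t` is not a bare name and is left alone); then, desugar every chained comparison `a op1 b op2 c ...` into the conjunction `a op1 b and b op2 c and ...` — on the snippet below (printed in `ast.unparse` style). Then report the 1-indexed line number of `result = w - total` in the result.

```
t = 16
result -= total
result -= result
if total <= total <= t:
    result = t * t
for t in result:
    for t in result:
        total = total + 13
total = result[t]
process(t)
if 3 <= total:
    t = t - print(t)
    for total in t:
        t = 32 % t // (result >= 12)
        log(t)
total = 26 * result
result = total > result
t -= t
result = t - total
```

19

Transformed code:
w = 16
result -= total
result -= result
if total <= total and total <= w:
    result = w * w
for w in result:
    for w in result:
        total = total + 13
total = result[w]
process(w)
if 3 <= total:
    w = w - print(w)
    for total in w:
        w = 32 % w // (result >= 12)
        log(w)
total = 26 * result
result = total > result
w -= w
result = w - total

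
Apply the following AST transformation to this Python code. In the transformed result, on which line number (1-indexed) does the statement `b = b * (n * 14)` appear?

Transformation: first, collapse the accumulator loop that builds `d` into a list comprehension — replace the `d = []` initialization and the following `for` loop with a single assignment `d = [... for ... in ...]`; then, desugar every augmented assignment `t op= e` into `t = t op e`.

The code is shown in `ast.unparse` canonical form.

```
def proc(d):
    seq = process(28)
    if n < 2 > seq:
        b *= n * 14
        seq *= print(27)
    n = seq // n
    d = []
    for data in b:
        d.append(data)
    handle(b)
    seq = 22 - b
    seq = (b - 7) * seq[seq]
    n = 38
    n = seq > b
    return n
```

Transformed code:
def proc(d):
    seq = process(28)
    if n < 2 > seq:
        b = b * (n * 14)
        seq = seq * print(27)
    n = seq // n
    d = [data for data in b]
    handle(b)
    seq = 22 - b
    seq = (b - 7) * seq[seq]
    n = 38
    n = seq > b
    return n

4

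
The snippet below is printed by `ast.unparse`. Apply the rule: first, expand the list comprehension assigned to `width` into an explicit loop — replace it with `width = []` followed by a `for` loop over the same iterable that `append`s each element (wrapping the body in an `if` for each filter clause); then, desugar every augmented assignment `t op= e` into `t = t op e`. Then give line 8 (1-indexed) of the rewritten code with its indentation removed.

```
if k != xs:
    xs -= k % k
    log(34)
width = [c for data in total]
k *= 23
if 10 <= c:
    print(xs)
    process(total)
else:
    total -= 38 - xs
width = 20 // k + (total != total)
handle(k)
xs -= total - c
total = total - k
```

Transformed code:
if k != xs:
    xs = xs - k % k
    log(34)
width = []
for data in total:
    width.append(c)
k = k * 23
if 10 <= c:
    print(xs)
    process(total)
else:
    total = total - (38 - xs)
width = 20 // k + (total != total)
handle(k)
xs = xs - (total - c)
total = total - k

if 10 <= c:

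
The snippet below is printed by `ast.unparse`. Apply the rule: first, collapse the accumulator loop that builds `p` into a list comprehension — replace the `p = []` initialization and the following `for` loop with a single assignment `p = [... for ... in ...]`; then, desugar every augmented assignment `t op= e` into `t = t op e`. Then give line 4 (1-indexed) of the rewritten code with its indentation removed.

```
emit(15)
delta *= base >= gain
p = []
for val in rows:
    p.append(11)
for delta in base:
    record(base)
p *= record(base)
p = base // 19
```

for delta in base:

Transformed code:
emit(15)
delta = delta * (base >= gain)
p = [11 for val in rows]
for delta in base:
    record(base)
p = p * record(base)
p = base // 19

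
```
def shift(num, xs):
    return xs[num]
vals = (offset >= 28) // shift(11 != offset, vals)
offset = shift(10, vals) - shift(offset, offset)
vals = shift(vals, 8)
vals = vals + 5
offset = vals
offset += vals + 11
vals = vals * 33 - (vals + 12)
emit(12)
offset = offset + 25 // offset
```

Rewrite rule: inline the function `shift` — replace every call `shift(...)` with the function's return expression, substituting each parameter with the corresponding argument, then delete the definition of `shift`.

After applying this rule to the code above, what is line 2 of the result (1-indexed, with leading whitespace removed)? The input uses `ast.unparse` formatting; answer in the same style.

offset = vals[10] - offset[offset]

Transformed code:
vals = (offset >= 28) // vals[11 != offset]
offset = vals[10] - offset[offset]
vals = 8[vals]
vals = vals + 5
offset = vals
offset += vals + 11
vals = vals * 33 - (vals + 12)
emit(12)
offset = offset + 25 // offset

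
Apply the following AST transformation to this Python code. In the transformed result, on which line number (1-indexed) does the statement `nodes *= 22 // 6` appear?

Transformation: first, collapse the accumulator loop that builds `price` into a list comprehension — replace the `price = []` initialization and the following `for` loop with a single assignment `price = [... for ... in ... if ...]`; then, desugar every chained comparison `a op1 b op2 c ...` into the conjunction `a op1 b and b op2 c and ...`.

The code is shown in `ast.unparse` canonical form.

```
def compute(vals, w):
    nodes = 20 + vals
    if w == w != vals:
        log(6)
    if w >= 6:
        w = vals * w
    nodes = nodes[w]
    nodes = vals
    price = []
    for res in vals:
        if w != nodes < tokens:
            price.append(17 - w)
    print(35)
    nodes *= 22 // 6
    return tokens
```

Transformed code:
def compute(vals, w):
    nodes = 20 + vals
    if w == w and w != vals:
        log(6)
    if w >= 6:
        w = vals * w
    nodes = nodes[w]
    nodes = vals
    price = [17 - w for res in vals if w != nodes and nodes < tokens]
    print(35)
    nodes *= 22 // 6
    return tokens

11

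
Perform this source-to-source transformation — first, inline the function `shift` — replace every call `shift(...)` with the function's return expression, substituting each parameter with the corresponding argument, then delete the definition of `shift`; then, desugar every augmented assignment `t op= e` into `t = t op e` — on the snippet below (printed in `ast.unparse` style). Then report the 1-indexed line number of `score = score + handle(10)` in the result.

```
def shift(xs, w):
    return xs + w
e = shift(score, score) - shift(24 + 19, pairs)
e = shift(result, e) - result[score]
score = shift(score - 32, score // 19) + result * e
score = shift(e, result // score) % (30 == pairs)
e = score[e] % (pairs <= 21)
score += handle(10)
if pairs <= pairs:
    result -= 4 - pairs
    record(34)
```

6

Transformed code:
e = score + score - (24 + 19 + pairs)
e = result + e - result[score]
score = score - 32 + score // 19 + result * e
score = (e + result // score) % (30 == pairs)
e = score[e] % (pairs <= 21)
score = score + handle(10)
if pairs <= pairs:
    result = result - (4 - pairs)
    record(34)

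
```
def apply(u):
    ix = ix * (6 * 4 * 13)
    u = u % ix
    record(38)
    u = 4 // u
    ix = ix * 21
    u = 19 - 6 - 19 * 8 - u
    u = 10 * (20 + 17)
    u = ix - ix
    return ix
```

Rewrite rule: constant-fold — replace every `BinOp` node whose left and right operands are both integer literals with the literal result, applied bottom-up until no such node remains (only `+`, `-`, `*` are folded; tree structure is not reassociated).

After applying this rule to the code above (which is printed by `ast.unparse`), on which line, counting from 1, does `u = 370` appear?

Transformed code:
def apply(u):
    ix = ix * 312
    u = u % ix
    record(38)
    u = 4 // u
    ix = ix * 21
    u = -139 - u
    u = 370
    u = ix - ix
    return ix

8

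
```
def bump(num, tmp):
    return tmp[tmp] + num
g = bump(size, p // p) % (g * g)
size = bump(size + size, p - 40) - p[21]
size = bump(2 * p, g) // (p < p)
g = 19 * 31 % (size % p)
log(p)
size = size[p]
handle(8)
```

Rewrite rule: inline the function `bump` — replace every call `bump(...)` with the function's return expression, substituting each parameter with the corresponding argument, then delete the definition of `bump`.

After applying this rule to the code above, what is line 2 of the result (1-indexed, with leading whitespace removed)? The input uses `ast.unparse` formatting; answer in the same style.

size = (p - 40)[p - 40] + (size + size) - p[21]

Transformed code:
g = ((p // p)[p // p] + size) % (g * g)
size = (p - 40)[p - 40] + (size + size) - p[21]
size = (g[g] + 2 * p) // (p < p)
g = 19 * 31 % (size % p)
log(p)
size = size[p]
handle(8)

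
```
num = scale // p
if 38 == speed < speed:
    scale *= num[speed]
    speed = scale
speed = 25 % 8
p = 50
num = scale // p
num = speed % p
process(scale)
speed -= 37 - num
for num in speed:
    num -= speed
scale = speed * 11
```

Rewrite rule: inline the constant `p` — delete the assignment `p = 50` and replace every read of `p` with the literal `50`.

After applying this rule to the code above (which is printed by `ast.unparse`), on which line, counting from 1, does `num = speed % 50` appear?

7

Transformed code:
num = scale // 50
if 38 == speed < speed:
    scale *= num[speed]
    speed = scale
speed = 25 % 8
num = scale // 50
num = speed % 50
process(scale)
speed -= 37 - num
for num in speed:
    num -= speed
scale = speed * 11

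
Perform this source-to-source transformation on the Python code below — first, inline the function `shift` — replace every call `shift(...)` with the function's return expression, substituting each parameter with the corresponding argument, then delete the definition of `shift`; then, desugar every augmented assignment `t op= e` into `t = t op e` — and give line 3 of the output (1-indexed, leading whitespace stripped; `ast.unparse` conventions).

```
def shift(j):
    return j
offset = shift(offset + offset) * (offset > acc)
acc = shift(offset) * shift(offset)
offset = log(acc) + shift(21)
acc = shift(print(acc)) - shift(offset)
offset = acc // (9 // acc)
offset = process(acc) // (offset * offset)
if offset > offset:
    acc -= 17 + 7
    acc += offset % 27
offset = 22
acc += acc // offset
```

Transformed code:
offset = (offset + offset) * (offset > acc)
acc = offset * offset
offset = log(acc) + 21
acc = print(acc) - offset
offset = acc // (9 // acc)
offset = process(acc) // (offset * offset)
if offset > offset:
    acc = acc - (17 + 7)
    acc = acc + offset % 27
offset = 22
acc = acc + acc // offset

offset = log(acc) + 21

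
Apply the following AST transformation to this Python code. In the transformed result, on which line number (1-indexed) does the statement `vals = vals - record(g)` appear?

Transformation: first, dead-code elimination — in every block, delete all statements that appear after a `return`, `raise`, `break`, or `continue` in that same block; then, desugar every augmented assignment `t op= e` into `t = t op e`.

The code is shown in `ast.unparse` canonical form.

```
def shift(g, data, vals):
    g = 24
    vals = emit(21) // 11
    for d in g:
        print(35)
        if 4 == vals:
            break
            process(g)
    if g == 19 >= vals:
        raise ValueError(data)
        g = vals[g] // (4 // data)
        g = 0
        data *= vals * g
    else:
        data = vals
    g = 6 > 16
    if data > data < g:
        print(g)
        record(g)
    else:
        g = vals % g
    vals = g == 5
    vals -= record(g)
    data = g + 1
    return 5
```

19

Transformed code:
def shift(g, data, vals):
    g = 24
    vals = emit(21) // 11
    for d in g:
        print(35)
        if 4 == vals:
            break
    if g == 19 >= vals:
        raise ValueError(data)
    else:
        data = vals
    g = 6 > 16
    if data > data < g:
        print(g)
        record(g)
    else:
        g = vals % g
    vals = g == 5
    vals = vals - record(g)
    data = g + 1
    return 5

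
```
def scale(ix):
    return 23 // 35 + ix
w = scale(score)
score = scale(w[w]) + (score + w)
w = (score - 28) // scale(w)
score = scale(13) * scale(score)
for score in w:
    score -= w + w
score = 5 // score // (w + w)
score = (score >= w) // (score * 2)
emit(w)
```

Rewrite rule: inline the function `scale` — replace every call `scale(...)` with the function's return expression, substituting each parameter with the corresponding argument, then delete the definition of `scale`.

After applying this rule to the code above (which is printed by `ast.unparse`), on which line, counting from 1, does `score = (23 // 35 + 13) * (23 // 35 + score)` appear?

4

Transformed code:
w = 23 // 35 + score
score = 23 // 35 + w[w] + (score + w)
w = (score - 28) // (23 // 35 + w)
score = (23 // 35 + 13) * (23 // 35 + score)
for score in w:
    score -= w + w
score = 5 // score // (w + w)
score = (score >= w) // (score * 2)
emit(w)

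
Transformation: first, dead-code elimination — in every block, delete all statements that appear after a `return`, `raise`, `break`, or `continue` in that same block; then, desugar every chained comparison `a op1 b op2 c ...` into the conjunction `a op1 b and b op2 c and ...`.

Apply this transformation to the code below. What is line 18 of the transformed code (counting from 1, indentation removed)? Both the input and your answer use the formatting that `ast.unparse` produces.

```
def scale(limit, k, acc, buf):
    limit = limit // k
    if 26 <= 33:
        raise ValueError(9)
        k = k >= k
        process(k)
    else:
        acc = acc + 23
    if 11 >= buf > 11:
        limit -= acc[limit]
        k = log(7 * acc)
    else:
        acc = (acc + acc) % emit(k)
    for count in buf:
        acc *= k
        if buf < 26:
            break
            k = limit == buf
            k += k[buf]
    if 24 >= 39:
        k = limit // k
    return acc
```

Transformed code:
def scale(limit, k, acc, buf):
    limit = limit // k
    if 26 <= 33:
        raise ValueError(9)
    else:
        acc = acc + 23
    if 11 >= buf and buf > 11:
        limit -= acc[limit]
        k = log(7 * acc)
    else:
        acc = (acc + acc) % emit(k)
    for count in buf:
        acc *= k
        if buf < 26:
            break
    if 24 >= 39:
        k = limit // k
    return acc

return acc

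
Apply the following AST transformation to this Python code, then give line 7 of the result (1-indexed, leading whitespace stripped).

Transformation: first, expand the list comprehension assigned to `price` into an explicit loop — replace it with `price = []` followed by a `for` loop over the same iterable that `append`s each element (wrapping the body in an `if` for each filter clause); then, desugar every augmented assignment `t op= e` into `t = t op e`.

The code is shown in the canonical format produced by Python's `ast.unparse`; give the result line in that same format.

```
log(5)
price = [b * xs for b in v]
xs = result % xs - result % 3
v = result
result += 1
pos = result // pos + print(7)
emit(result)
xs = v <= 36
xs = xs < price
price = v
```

Transformed code:
log(5)
price = []
for b in v:
    price.append(b * xs)
xs = result % xs - result % 3
v = result
result = result + 1
pos = result // pos + print(7)
emit(result)
xs = v <= 36
xs = xs < price
price = v

result = result + 1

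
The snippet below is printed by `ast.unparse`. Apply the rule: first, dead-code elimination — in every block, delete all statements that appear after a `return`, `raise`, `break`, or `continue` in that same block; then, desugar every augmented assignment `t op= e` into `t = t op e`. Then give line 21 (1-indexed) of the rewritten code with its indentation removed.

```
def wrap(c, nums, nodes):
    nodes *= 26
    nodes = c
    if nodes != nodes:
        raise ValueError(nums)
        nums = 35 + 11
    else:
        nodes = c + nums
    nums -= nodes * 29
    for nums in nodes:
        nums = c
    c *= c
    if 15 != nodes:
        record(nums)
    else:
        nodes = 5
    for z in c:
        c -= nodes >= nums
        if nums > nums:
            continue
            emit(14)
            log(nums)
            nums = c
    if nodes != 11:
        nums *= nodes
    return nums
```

nums = nums * nodes

Transformed code:
def wrap(c, nums, nodes):
    nodes = nodes * 26
    nodes = c
    if nodes != nodes:
        raise ValueError(nums)
    else:
        nodes = c + nums
    nums = nums - nodes * 29
    for nums in nodes:
        nums = c
    c = c * c
    if 15 != nodes:
        record(nums)
    else:
        nodes = 5
    for z in c:
        c = c - (nodes >= nums)
        if nums > nums:
            continue
    if nodes != 11:
        nums = nums * nodes
    return nums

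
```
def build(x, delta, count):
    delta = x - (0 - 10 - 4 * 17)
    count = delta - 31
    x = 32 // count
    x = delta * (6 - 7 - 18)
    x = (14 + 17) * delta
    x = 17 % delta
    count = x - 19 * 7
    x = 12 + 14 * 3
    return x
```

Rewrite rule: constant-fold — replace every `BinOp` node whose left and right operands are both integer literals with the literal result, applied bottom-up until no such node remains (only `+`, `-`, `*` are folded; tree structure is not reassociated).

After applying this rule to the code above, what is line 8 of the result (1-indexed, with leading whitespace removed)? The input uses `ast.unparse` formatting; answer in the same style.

count = x - 133

Transformed code:
def build(x, delta, count):
    delta = x - -78
    count = delta - 31
    x = 32 // count
    x = delta * -19
    x = 31 * delta
    x = 17 % delta
    count = x - 133
    x = 54
    return x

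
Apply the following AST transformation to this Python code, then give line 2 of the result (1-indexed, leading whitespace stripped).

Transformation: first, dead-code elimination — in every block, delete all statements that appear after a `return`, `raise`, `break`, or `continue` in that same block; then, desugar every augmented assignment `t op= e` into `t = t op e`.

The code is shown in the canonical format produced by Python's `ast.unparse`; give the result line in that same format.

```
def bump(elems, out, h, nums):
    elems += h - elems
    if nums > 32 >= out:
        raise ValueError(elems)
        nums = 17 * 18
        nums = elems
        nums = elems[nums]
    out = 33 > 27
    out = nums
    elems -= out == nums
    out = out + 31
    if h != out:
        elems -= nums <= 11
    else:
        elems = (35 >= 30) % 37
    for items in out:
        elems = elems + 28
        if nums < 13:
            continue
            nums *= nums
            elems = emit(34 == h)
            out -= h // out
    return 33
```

Transformed code:
def bump(elems, out, h, nums):
    elems = elems + (h - elems)
    if nums > 32 >= out:
        raise ValueError(elems)
    out = 33 > 27
    out = nums
    elems = elems - (out == nums)
    out = out + 31
    if h != out:
        elems = elems - (nums <= 11)
    else:
        elems = (35 >= 30) % 37
    for items in out:
        elems = elems + 28
        if nums < 13:
            continue
    return 33

elems = elems + (h - elems)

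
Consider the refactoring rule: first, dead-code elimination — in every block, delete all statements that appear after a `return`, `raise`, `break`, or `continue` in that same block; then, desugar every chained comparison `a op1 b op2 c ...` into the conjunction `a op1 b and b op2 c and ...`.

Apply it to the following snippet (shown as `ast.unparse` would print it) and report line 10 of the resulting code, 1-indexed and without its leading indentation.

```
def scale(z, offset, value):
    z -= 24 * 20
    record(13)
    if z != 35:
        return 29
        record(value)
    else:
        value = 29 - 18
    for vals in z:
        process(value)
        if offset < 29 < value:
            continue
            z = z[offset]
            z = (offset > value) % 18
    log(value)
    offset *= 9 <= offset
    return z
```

Transformed code:
def scale(z, offset, value):
    z -= 24 * 20
    record(13)
    if z != 35:
        return 29
    else:
        value = 29 - 18
    for vals in z:
        process(value)
        if offset < 29 and 29 < value:
            continue
    log(value)
    offset *= 9 <= offset
    return z

if offset < 29 and 29 < value:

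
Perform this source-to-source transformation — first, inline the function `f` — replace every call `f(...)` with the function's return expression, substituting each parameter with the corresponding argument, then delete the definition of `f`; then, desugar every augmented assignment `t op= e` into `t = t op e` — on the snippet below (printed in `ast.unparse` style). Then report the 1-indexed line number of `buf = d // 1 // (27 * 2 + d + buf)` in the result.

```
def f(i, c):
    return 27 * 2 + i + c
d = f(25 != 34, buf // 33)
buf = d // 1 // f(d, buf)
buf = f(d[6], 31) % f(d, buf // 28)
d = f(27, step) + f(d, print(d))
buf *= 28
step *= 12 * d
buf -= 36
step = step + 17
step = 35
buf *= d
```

2

Transformed code:
d = 27 * 2 + (25 != 34) + buf // 33
buf = d // 1 // (27 * 2 + d + buf)
buf = (27 * 2 + d[6] + 31) % (27 * 2 + d + buf // 28)
d = 27 * 2 + 27 + step + (27 * 2 + d + print(d))
buf = buf * 28
step = step * (12 * d)
buf = buf - 36
step = step + 17
step = 35
buf = buf * d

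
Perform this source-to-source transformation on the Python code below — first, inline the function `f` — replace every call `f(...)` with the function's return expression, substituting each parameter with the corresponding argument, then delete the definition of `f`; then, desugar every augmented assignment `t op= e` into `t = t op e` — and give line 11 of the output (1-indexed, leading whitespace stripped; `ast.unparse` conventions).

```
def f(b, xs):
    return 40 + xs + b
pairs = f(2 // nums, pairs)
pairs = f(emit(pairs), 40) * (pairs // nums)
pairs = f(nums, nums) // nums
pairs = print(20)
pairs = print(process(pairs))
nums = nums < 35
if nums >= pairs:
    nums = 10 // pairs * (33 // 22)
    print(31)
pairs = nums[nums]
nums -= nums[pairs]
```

nums = nums - nums[pairs]

Transformed code:
pairs = 40 + pairs + 2 // nums
pairs = (40 + 40 + emit(pairs)) * (pairs // nums)
pairs = (40 + nums + nums) // nums
pairs = print(20)
pairs = print(process(pairs))
nums = nums < 35
if nums >= pairs:
    nums = 10 // pairs * (33 // 22)
    print(31)
pairs = nums[nums]
nums = nums - nums[pairs]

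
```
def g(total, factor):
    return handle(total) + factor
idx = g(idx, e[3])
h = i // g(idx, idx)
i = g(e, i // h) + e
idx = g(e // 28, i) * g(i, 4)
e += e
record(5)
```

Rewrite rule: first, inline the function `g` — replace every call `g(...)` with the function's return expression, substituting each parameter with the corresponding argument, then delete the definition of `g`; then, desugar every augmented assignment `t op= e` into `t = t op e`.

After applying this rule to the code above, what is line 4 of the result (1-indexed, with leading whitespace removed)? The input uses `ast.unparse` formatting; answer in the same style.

Transformed code:
idx = handle(idx) + e[3]
h = i // (handle(idx) + idx)
i = handle(e) + i // h + e
idx = (handle(e // 28) + i) * (handle(i) + 4)
e = e + e
record(5)

idx = (handle(e // 28) + i) * (handle(i) + 4)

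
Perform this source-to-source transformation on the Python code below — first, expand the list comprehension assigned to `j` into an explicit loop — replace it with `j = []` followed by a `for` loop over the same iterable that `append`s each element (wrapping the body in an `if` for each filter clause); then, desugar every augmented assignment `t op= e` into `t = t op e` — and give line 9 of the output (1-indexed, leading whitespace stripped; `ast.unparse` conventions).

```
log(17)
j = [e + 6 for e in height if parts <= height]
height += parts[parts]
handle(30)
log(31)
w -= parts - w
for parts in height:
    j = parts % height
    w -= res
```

Transformed code:
log(17)
j = []
for e in height:
    if parts <= height:
        j.append(e + 6)
height = height + parts[parts]
handle(30)
log(31)
w = w - (parts - w)
for parts in height:
    j = parts % height
    w = w - res

w = w - (parts - w)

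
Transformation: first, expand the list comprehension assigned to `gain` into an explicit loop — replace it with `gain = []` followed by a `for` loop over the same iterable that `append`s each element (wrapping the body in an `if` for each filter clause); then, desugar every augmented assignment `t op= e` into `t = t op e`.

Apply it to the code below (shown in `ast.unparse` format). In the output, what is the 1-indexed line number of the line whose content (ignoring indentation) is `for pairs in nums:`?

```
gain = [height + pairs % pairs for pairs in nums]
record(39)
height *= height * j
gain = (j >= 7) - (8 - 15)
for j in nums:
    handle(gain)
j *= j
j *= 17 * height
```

Transformed code:
gain = []
for pairs in nums:
    gain.append(height + pairs % pairs)
record(39)
height = height * (height * j)
gain = (j >= 7) - (8 - 15)
for j in nums:
    handle(gain)
j = j * j
j = j * (17 * height)

2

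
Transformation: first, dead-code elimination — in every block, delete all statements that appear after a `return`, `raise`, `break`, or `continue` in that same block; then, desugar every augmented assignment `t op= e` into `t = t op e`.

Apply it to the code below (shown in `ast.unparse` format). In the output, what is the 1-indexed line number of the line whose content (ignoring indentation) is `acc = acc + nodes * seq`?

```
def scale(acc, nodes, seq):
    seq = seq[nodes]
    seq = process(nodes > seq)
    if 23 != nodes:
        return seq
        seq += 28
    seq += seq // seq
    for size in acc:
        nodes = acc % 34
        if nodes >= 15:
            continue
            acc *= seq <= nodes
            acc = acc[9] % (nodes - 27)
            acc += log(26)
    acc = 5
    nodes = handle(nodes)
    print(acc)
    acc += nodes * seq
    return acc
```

14

Transformed code:
def scale(acc, nodes, seq):
    seq = seq[nodes]
    seq = process(nodes > seq)
    if 23 != nodes:
        return seq
    seq = seq + seq // seq
    for size in acc:
        nodes = acc % 34
        if nodes >= 15:
            continue
    acc = 5
    nodes = handle(nodes)
    print(acc)
    acc = acc + nodes * seq
    return acc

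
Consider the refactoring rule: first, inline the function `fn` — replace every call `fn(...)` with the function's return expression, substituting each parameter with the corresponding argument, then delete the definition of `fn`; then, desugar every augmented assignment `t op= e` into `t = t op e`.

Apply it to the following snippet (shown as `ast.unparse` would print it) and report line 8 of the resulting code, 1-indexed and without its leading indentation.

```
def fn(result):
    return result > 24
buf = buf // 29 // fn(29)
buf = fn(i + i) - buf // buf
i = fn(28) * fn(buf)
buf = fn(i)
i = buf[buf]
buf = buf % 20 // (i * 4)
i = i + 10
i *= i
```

i = i * i

Transformed code:
buf = buf // 29 // (29 > 24)
buf = (i + i > 24) - buf // buf
i = (28 > 24) * (buf > 24)
buf = i > 24
i = buf[buf]
buf = buf % 20 // (i * 4)
i = i + 10
i = i * i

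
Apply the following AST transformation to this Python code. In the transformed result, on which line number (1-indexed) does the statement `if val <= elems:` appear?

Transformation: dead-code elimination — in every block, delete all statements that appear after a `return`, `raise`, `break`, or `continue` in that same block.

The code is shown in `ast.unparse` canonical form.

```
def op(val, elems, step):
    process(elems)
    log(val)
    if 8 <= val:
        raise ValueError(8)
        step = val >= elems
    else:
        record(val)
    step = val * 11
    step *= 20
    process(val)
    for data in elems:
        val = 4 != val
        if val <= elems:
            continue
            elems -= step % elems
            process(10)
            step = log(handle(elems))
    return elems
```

Transformed code:
def op(val, elems, step):
    process(elems)
    log(val)
    if 8 <= val:
        raise ValueError(8)
    else:
        record(val)
    step = val * 11
    step *= 20
    process(val)
    for data in elems:
        val = 4 != val
        if val <= elems:
            continue
    return elems

13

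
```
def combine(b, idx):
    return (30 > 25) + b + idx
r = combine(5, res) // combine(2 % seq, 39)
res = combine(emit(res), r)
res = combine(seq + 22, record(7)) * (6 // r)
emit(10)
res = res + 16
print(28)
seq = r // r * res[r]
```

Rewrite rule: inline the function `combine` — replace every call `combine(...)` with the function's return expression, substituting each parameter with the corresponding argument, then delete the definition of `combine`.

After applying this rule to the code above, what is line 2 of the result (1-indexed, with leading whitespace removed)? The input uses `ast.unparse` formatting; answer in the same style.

Transformed code:
r = ((30 > 25) + 5 + res) // ((30 > 25) + 2 % seq + 39)
res = (30 > 25) + emit(res) + r
res = ((30 > 25) + (seq + 22) + record(7)) * (6 // r)
emit(10)
res = res + 16
print(28)
seq = r // r * res[r]

res = (30 > 25) + emit(res) + r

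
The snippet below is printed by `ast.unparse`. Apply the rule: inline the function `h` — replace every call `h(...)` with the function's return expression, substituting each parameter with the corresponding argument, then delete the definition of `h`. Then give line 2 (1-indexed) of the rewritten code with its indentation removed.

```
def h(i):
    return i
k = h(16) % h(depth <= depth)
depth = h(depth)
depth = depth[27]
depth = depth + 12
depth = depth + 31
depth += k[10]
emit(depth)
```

Transformed code:
k = 16 % (depth <= depth)
depth = depth
depth = depth[27]
depth = depth + 12
depth = depth + 31
depth += k[10]
emit(depth)

depth = depth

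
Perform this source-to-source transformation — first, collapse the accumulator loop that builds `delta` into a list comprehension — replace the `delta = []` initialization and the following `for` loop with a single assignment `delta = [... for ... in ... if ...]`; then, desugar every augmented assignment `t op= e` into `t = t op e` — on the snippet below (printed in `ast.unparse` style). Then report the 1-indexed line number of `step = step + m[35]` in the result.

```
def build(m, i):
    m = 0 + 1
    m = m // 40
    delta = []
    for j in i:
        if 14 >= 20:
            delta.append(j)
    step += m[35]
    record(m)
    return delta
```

5

Transformed code:
def build(m, i):
    m = 0 + 1
    m = m // 40
    delta = [j for j in i if 14 >= 20]
    step = step + m[35]
    record(m)
    return delta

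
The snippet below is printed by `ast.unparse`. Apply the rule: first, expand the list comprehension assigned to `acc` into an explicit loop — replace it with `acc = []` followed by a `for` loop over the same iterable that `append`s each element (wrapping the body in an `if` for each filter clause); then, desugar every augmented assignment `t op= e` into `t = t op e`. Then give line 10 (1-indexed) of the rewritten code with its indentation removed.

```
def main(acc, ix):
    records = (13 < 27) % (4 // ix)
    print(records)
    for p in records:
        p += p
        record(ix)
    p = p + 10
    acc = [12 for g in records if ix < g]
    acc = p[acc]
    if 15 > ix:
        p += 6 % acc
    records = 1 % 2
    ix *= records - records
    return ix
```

if ix < g:

Transformed code:
def main(acc, ix):
    records = (13 < 27) % (4 // ix)
    print(records)
    for p in records:
        p = p + p
        record(ix)
    p = p + 10
    acc = []
    for g in records:
        if ix < g:
            acc.append(12)
    acc = p[acc]
    if 15 > ix:
        p = p + 6 % acc
    records = 1 % 2
    ix = ix * (records - records)
    return ix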